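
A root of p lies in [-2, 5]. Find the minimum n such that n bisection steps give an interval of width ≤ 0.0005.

14

Width after n steps is 7/2^n. Need 2^n ≥ 7/0.0005 = 14000.
2^13 = 8192 < 14000 ≤ 2^14 = 16384, so n = 14.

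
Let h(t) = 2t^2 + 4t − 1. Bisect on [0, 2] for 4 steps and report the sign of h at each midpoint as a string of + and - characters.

midpoint 1: h = 5 > 0 → [0, 1]
midpoint 0.5: h = 1.5 > 0 → [0, 0.5]
midpoint 0.25: h = 0.125 > 0 → [0, 0.25]
midpoint 0.125: h = -0.4688 < 0 → [0.125, 0.25]

+++-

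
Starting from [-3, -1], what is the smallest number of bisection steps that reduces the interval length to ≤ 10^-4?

15

Width after n steps is 2/2^n. Need 2^n ≥ 2/10^-4 = 20000.
2^14 = 16384 < 20000 ≤ 2^15 = 32768, so n = 15.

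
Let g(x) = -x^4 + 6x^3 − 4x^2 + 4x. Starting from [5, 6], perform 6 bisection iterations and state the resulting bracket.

m = 5.5, g(m) = -15.8125 (−); new bracket [5, 5.5]
m = 5.25, g(m) = 19.277344 (+); new bracket [5.25, 5.5]
m = 5.375, g(m) = 2.991943 (+); new bracket [5.375, 5.5]
m = 5.4375, g(m) = -6.084 (−); new bracket [5.375, 5.4375]
m = 5.40625, g(m) = -1.4659 (−); new bracket [5.375, 5.40625]
m = 5.390625, g(m) = 0.7829 (+); new bracket [5.390625, 5.40625]

[5.390625, 5.40625]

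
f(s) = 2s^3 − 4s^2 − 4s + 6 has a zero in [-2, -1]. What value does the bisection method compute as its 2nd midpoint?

-1.25

m = -1.5, f(m) = -3.75 (−); new bracket [-1.5, -1]
m = -1.25, f(m) = 0.84375 (+); new bracket [-1.5, -1.25]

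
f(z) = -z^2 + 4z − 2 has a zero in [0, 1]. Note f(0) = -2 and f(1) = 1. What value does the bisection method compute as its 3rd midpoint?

0.625

midpoint 0.5: f = -0.25 < 0 → [0.5, 1]
midpoint 0.75: f = 0.4375 > 0 → [0.5, 0.75]
midpoint 0.625: f = 0.109375 > 0 → [0.5, 0.625]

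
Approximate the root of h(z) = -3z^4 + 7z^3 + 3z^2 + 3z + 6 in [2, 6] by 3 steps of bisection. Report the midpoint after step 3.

midpoint 4: h = -254 < 0 → [2, 4]
midpoint 3: h = -12 < 0 → [2, 3]
midpoint 2.5: h = 24.4375 > 0 → [2.5, 3]

2.5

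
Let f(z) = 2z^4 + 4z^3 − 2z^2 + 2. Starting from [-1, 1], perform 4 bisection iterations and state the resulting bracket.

[-0.75, -0.625]

z = 0 gives f = 2, positive; keep [-1, 0]
z = -0.5 gives f = 1.125, positive; keep [-1, -0.5]
z = -0.75 gives f = -0.179688, negative; keep [-0.75, -0.5]
z = -0.625 gives f = 0.5474, positive; keep [-0.75, -0.625]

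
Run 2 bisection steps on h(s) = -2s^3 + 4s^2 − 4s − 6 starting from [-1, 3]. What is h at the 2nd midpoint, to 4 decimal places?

-6.0000

midpoint 1: h = -8 < 0 → [-1, 1]
midpoint 0: h = -6 < 0 → [-1, 0]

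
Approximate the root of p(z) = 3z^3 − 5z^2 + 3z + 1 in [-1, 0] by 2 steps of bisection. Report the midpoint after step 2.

-0.25

midpoint -0.5: p = -2.125 < 0 → [-0.5, 0]
midpoint -0.25: p = -0.109375 < 0 → [-0.25, 0]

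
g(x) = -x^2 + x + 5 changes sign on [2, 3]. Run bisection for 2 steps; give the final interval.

[2.75, 3]

m = 2.5, g(m) = 1.25 (+); new bracket [2.5, 3]
m = 2.75, g(m) = 0.1875 (+); new bracket [2.75, 3]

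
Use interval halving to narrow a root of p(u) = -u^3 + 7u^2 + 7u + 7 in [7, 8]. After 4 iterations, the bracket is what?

[7.9375, 8]

midpoint 7.5: p = 31.375 > 0 → [7.5, 8]
midpoint 7.75: p = 16.203125 > 0 → [7.75, 8]
midpoint 7.875: p = 7.861328 > 0 → [7.875, 8]
midpoint 7.9375: p = 3.4963 > 0 → [7.9375, 8]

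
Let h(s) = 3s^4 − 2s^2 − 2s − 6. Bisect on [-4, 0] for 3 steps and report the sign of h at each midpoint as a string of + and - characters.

s = -2 gives h = 38, positive; keep [-2, 0]
s = -1 gives h = -3, negative; keep [-2, -1]
s = -1.5 gives h = 7.6875, positive; keep [-1.5, -1]

+-+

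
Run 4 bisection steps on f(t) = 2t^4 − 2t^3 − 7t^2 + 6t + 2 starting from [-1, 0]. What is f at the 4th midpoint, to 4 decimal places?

-0.4785

f(-0.5) = -2.375 < 0, so the root lies in [-0.5, 0]
f(-0.25) = 0.101562 > 0, so the root lies in [-0.5, -0.25]
f(-0.375) = -1.089355 < 0, so the root lies in [-0.375, -0.25]
f(-0.3125) = -0.4785 < 0, so the root lies in [-0.3125, -0.25]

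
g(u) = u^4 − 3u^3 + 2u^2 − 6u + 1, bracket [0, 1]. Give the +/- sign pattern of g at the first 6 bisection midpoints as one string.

g(0.5) = -1.8125 < 0, so the root lies in [0, 0.5]
g(0.25) = -0.417969 < 0, so the root lies in [0, 0.25]
g(0.125) = 0.275635 > 0, so the root lies in [0.125, 0.25]
g(0.1875) = -0.0732 < 0, so the root lies in [0.125, 0.1875]
g(0.15625) = 0.1005 > 0, so the root lies in [0.15625, 0.1875]
g(0.171875) = 0.0135 > 0, so the root lies in [0.171875, 0.1875]

--+-++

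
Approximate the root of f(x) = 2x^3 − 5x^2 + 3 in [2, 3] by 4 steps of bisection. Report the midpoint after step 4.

x = 2.5 gives f = 3, positive; keep [2, 2.5]
x = 2.25 gives f = 0.46875, positive; keep [2, 2.25]
x = 2.125 gives f = -0.386719, negative; keep [2.125, 2.25]
x = 2.1875 gives f = 0.0093, positive; keep [2.125, 2.1875]

2.1875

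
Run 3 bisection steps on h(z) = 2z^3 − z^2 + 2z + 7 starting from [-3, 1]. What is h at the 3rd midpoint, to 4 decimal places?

m = -1, h(m) = 2 (+); new bracket [-3, -1]
m = -2, h(m) = -17 (−); new bracket [-2, -1]
m = -1.5, h(m) = -5 (−); new bracket [-1.5, -1]

-5.0000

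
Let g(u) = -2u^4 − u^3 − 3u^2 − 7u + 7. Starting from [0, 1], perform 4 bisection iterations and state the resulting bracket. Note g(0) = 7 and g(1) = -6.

u = 0.5 gives g = 2.5, positive; keep [0.5, 1]
u = 0.75 gives g = -0.992188, negative; keep [0.5, 0.75]
u = 0.625 gives g = 0.903809, positive; keep [0.625, 0.75]
u = 0.6875 gives g = -0.0022, negative; keep [0.625, 0.6875]

[0.625, 0.6875]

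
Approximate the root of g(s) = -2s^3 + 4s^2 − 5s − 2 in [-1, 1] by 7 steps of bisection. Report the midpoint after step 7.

g(0) = -2 < 0, so the root lies in [-1, 0]
g(-0.5) = 1.75 > 0, so the root lies in [-0.5, 0]
g(-0.25) = -0.46875 < 0, so the root lies in [-0.5, -0.25]
g(-0.375) = 0.543 > 0, so the root lies in [-0.375, -0.25]
g(-0.3125) = 0.0142 > 0, so the root lies in [-0.3125, -0.25]
g(-0.28125) = -0.2328 < 0, so the root lies in [-0.3125, -0.28125]
g(-0.296875) = -0.1108 < 0, so the root lies in [-0.3125, -0.296875]

-0.296875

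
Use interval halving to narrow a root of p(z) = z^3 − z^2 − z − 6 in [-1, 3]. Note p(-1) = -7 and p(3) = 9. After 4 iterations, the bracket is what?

midpoint 1: p = -7 < 0 → [1, 3]
midpoint 2: p = -4 < 0 → [2, 3]
midpoint 2.5: p = 0.875 > 0 → [2, 2.5]
midpoint 2.25: p = -1.9219 < 0 → [2.25, 2.5]

[2.25, 2.5]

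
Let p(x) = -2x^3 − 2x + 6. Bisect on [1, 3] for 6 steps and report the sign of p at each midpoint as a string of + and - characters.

---++-

p(2) = -14 < 0, so the root lies in [1, 2]
p(1.5) = -3.75 < 0, so the root lies in [1, 1.5]
p(1.25) = -0.40625 < 0, so the root lies in [1, 1.25]
p(1.125) = 0.9023 > 0, so the root lies in [1.125, 1.25]
p(1.1875) = 0.2759 > 0, so the root lies in [1.1875, 1.25]
p(1.21875) = -0.058 < 0, so the root lies in [1.1875, 1.21875]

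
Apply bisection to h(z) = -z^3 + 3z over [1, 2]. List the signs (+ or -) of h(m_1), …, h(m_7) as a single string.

+-+++-+

m = 1.5, h(m) = 1.125 (+); new bracket [1.5, 2]
m = 1.75, h(m) = -0.109375 (−); new bracket [1.5, 1.75]
m = 1.625, h(m) = 0.583984 (+); new bracket [1.625, 1.75]
m = 1.6875, h(m) = 0.2571 (+); new bracket [1.6875, 1.75]
m = 1.71875, h(m) = 0.0789 (+); new bracket [1.71875, 1.75]
m = 1.734375, h(m) = -0.014 (−); new bracket [1.71875, 1.734375]
m = 1.7265625, h(m) = 0.0328 (+); new bracket [1.7265625, 1.734375]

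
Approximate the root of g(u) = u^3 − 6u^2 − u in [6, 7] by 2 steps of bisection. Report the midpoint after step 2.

g(6.5) = 14.625 > 0, so the root lies in [6, 6.5]
g(6.25) = 3.515625 > 0, so the root lies in [6, 6.25]

6.25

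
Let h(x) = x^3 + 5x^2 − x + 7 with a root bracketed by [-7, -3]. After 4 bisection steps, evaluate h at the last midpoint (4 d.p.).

5.3594

x = -5 gives h = 12, positive; keep [-7, -5]
x = -6 gives h = -23, negative; keep [-6, -5]
x = -5.5 gives h = -2.625, negative; keep [-5.5, -5]
x = -5.25 gives h = 5.3594, positive; keep [-5.5, -5.25]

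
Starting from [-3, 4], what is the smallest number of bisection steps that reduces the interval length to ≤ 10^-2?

Width after n steps is 7/2^n. Need 2^n ≥ 7/10^-2 = 700.
2^9 = 512 < 700 ≤ 2^10 = 1024, so n = 10.

10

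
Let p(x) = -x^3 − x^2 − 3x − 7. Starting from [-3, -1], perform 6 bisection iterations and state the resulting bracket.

[-1.6875, -1.65625]

x = -2 gives p = 3, positive; keep [-2, -1]
x = -1.5 gives p = -1.375, negative; keep [-2, -1.5]
x = -1.75 gives p = 0.546875, positive; keep [-1.75, -1.5]
x = -1.625 gives p = -0.4746, negative; keep [-1.75, -1.625]
x = -1.6875 gives p = 0.0203, positive; keep [-1.6875, -1.625]
x = -1.65625 gives p = -0.231, negative; keep [-1.6875, -1.65625]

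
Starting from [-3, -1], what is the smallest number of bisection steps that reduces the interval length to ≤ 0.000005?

Width after n steps is 2/2^n. Need 2^n ≥ 2/0.000005 = 400000.
2^18 = 262144 < 400000 ≤ 2^19 = 524288, so n = 19.

19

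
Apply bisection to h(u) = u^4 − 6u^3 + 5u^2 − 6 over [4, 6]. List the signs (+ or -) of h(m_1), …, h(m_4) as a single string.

h(5) = -6 < 0, so the root lies in [5, 6]
h(5.5) = 62.0625 > 0, so the root lies in [5, 5.5]
h(5.25) = 23.285156 > 0, so the root lies in [5, 5.25]
h(5.125) = 7.5432 > 0, so the root lies in [5, 5.125]

-+++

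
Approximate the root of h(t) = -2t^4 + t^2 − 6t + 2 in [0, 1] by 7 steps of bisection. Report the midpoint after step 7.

m = 0.5, h(m) = -0.875 (−); new bracket [0, 0.5]
m = 0.25, h(m) = 0.554688 (+); new bracket [0.25, 0.5]
m = 0.375, h(m) = -0.148926 (−); new bracket [0.25, 0.375]
m = 0.3125, h(m) = 0.2036 (+); new bracket [0.3125, 0.375]
m = 0.34375, h(m) = 0.0277 (+); new bracket [0.34375, 0.375]
m = 0.359375, h(m) = -0.0605 (−); new bracket [0.34375, 0.359375]
m = 0.3515625, h(m) = -0.0163 (−); new bracket [0.34375, 0.3515625]

0.3515625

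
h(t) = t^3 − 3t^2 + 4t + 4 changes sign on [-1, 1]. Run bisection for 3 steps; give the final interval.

[-0.75, -0.5]

midpoint 0: h = 4 > 0 → [-1, 0]
midpoint -0.5: h = 1.125 > 0 → [-1, -0.5]
midpoint -0.75: h = -1.109375 < 0 → [-0.75, -0.5]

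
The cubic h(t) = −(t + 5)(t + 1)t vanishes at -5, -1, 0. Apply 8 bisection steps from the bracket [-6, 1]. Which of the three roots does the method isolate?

midpoint -2.5: h = -9.375 < 0 → [-6, -2.5]
midpoint -4.25: h = -10.359375 < 0 → [-6, -4.25]
midpoint -5.125: h = 2.642578 > 0 → [-5.125, -4.25]
midpoint -4.6875: h = -5.4016 < 0 → [-5.125, -4.6875]
midpoint -4.90625: h = -1.7967 < 0 → [-5.125, -4.90625]
midpoint -5.015625: h = 0.3147 > 0 → [-5.015625, -4.90625]
midpoint -4.9609375: h = -0.7676 < 0 → [-5.015625, -4.9609375]
midpoint -4.98828125: h = -0.2331 < 0 → [-5.015625, -4.98828125]

-5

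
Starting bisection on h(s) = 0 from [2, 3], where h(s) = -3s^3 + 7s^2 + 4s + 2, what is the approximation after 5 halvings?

midpoint 2.5: h = 8.875 > 0 → [2.5, 3]
midpoint 2.75: h = 3.546875 > 0 → [2.75, 3]
midpoint 2.875: h = 0.068359 > 0 → [2.875, 3]
midpoint 2.9375: h = -1.8899 < 0 → [2.875, 2.9375]
midpoint 2.90625: h = -0.8921 < 0 → [2.875, 2.90625]

2.90625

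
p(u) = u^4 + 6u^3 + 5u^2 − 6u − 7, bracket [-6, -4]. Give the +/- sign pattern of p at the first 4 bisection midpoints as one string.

+-+-

m = -5, p(m) = 23 (+); new bracket [-5, -4]
m = -4.5, p(m) = -15.4375 (−); new bracket [-5, -4.5]
m = -4.75, p(m) = 0.347656 (+); new bracket [-4.75, -4.5]
m = -4.625, p(m) = -8.3279 (−); new bracket [-4.75, -4.625]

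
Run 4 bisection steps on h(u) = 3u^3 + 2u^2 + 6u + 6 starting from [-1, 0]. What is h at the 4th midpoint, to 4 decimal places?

-0.3391

midpoint -0.5: h = 3.125 > 0 → [-1, -0.5]
midpoint -0.75: h = 1.359375 > 0 → [-1, -0.75]
midpoint -0.875: h = 0.271484 > 0 → [-1, -0.875]
midpoint -0.9375: h = -0.3391 < 0 → [-0.9375, -0.875]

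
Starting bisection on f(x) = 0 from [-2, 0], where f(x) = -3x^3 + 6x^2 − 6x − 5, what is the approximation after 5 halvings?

-0.5625

m = -1, f(m) = 10 (+); new bracket [-1, 0]
m = -0.5, f(m) = -0.125 (−); new bracket [-1, -0.5]
m = -0.75, f(m) = 4.140625 (+); new bracket [-0.75, -0.5]
m = -0.625, f(m) = 1.8262 (+); new bracket [-0.625, -0.5]
m = -0.5625, f(m) = 0.8074 (+); new bracket [-0.5625, -0.5]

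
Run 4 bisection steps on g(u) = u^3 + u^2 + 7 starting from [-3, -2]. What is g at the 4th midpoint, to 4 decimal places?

m = -2.5, g(m) = -2.375 (−); new bracket [-2.5, -2]
m = -2.25, g(m) = 0.671875 (+); new bracket [-2.5, -2.25]
m = -2.375, g(m) = -0.755859 (−); new bracket [-2.375, -2.25]
m = -2.3125, g(m) = -0.0188 (−); new bracket [-2.3125, -2.25]

-0.0188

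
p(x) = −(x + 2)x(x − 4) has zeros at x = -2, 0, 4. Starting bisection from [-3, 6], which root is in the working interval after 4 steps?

m = 1.5, p(m) = 13.125 (+); new bracket [1.5, 6]
m = 3.75, p(m) = 5.390625 (+); new bracket [3.75, 6]
m = 4.875, p(m) = -29.326172 (−); new bracket [3.75, 4.875]
m = 4.3125, p(m) = -8.5071 (−); new bracket [3.75, 4.3125]

4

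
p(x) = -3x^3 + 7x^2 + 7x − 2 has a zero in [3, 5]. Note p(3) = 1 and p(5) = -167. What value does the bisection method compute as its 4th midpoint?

m = 4, p(m) = -54 (−); new bracket [3, 4]
m = 3.5, p(m) = -20.375 (−); new bracket [3, 3.5]
m = 3.25, p(m) = -8.296875 (−); new bracket [3, 3.25]
m = 3.125, p(m) = -3.3184 (−); new bracket [3, 3.125]

3.125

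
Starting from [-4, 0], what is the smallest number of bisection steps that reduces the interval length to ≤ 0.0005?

13

Width after n steps is 4/2^n. Need 2^n ≥ 4/0.0005 = 8000.
2^12 = 4096 < 8000 ≤ 2^13 = 8192, so n = 13.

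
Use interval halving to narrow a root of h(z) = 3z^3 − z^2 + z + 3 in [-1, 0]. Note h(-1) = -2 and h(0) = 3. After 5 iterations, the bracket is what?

[-0.8125, -0.78125]

h(-0.5) = 1.875 > 0, so the root lies in [-1, -0.5]
h(-0.75) = 0.421875 > 0, so the root lies in [-1, -0.75]
h(-0.875) = -0.650391 < 0, so the root lies in [-0.875, -0.75]
h(-0.8125) = -0.0818 < 0, so the root lies in [-0.8125, -0.75]
h(-0.78125) = 0.1779 > 0, so the root lies in [-0.8125, -0.78125]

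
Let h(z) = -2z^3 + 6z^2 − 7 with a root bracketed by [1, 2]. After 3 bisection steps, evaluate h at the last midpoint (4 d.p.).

0.2617

h(1.5) = -0.25 < 0, so the root lies in [1.5, 2]
h(1.75) = 0.65625 > 0, so the root lies in [1.5, 1.75]
h(1.625) = 0.261719 > 0, so the root lies in [1.5, 1.625]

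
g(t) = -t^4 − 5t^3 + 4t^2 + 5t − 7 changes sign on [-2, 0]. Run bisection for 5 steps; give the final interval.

[-1.25, -1.1875]

g(-1) = -4 < 0, so the root lies in [-2, -1]
g(-1.5) = 6.3125 > 0, so the root lies in [-1.5, -1]
g(-1.25) = 0.324219 > 0, so the root lies in [-1.25, -1]
g(-1.125) = -2.0452 < 0, so the root lies in [-1.25, -1.125]
g(-1.1875) = -0.9126 < 0, so the root lies in [-1.25, -1.1875]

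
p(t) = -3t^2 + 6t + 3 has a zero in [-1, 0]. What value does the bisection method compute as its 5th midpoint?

midpoint -0.5: p = -0.75 < 0 → [-0.5, 0]
midpoint -0.25: p = 1.3125 > 0 → [-0.5, -0.25]
midpoint -0.375: p = 0.328125 > 0 → [-0.5, -0.375]
midpoint -0.4375: p = -0.1992 < 0 → [-0.4375, -0.375]
midpoint -0.40625: p = 0.0674 > 0 → [-0.4375, -0.40625]

-0.40625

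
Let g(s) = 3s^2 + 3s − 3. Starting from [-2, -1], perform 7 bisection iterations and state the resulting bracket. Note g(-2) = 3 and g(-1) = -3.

s = -1.5 gives g = -0.75, negative; keep [-2, -1.5]
s = -1.75 gives g = 0.9375, positive; keep [-1.75, -1.5]
s = -1.625 gives g = 0.046875, positive; keep [-1.625, -1.5]
s = -1.5625 gives g = -0.3633, negative; keep [-1.625, -1.5625]
s = -1.59375 gives g = -0.1611, negative; keep [-1.625, -1.59375]
s = -1.609375 gives g = -0.0579, negative; keep [-1.625, -1.609375]
s = -1.6171875 gives g = -0.0057, negative; keep [-1.625, -1.6171875]

[-1.625, -1.6171875]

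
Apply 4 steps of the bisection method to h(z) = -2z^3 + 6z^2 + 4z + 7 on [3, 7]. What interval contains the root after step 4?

z = 5 gives h = -73, negative; keep [3, 5]
z = 4 gives h = -9, negative; keep [3, 4]
z = 3.5 gives h = 8.75, positive; keep [3.5, 4]
z = 3.75 gives h = 0.9062, positive; keep [3.75, 4]

[3.75, 4]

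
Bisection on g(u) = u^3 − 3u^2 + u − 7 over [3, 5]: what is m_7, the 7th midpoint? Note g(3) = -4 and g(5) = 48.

3.328125

midpoint 4: g = 13 > 0 → [3, 4]
midpoint 3.5: g = 2.625 > 0 → [3, 3.5]
midpoint 3.25: g = -1.109375 < 0 → [3.25, 3.5]
midpoint 3.375: g = 0.6465 > 0 → [3.25, 3.375]
midpoint 3.3125: g = -0.2585 < 0 → [3.3125, 3.375]
midpoint 3.34375: g = 0.1871 > 0 → [3.3125, 3.34375]
midpoint 3.328125: g = -0.0374 < 0 → [3.328125, 3.34375]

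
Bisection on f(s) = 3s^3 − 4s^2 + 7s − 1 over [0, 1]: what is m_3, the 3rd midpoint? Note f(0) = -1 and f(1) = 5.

0.125

midpoint 0.5: f = 1.875 > 0 → [0, 0.5]
midpoint 0.25: f = 0.546875 > 0 → [0, 0.25]
midpoint 0.125: f = -0.181641 < 0 → [0.125, 0.25]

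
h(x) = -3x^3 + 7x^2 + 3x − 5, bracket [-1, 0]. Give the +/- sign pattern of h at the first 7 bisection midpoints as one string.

---++-+

x = -0.5 gives h = -4.375, negative; keep [-1, -0.5]
x = -0.75 gives h = -2.046875, negative; keep [-1, -0.75]
x = -0.875 gives h = -0.255859, negative; keep [-1, -0.875]
x = -0.9375 gives h = 0.8118, positive; keep [-0.9375, -0.875]
x = -0.90625 gives h = 0.2632, positive; keep [-0.90625, -0.875]
x = -0.890625 gives h = -0.00002, negative; keep [-0.90625, -0.890625]
x = -0.8984375 gives h = 0.1306, positive; keep [-0.8984375, -0.890625]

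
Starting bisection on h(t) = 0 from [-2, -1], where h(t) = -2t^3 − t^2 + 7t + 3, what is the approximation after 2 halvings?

-1.75

t = -1.5 gives h = -3, negative; keep [-2, -1.5]
t = -1.75 gives h = -1.59375, negative; keep [-2, -1.75]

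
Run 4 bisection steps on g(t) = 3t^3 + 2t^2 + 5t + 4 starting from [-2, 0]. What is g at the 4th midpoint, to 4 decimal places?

m = -1, g(m) = -2 (−); new bracket [-1, 0]
m = -0.5, g(m) = 1.625 (+); new bracket [-1, -0.5]
m = -0.75, g(m) = 0.109375 (+); new bracket [-1, -0.75]
m = -0.875, g(m) = -0.8535 (−); new bracket [-0.875, -0.75]

-0.8535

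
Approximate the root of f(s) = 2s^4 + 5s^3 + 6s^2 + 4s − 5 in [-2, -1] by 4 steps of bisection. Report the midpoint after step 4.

m = -1.5, f(m) = -4.25 (−); new bracket [-2, -1.5]
m = -1.75, f(m) = -1.664062 (−); new bracket [-2, -1.75]
m = -1.875, f(m) = 0.354004 (+); new bracket [-1.875, -1.75]
m = -1.8125, f(m) = -0.7263 (−); new bracket [-1.875, -1.8125]

-1.8125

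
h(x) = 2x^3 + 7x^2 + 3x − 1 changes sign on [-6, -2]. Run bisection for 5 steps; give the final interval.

[-3, -2.875]

x = -4 gives h = -29, negative; keep [-4, -2]
x = -3 gives h = -1, negative; keep [-3, -2]
x = -2.5 gives h = 4, positive; keep [-3, -2.5]
x = -2.75 gives h = 2.0938, positive; keep [-3, -2.75]
x = -2.875 gives h = 0.707, positive; keep [-3, -2.875]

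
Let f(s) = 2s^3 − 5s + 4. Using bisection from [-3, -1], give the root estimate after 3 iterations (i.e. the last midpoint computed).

f(-2) = -2 < 0, so the root lies in [-2, -1]
f(-1.5) = 4.75 > 0, so the root lies in [-2, -1.5]
f(-1.75) = 2.03125 > 0, so the root lies in [-2, -1.75]

-1.75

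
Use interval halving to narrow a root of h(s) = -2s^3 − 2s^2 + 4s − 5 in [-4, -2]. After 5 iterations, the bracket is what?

m = -3, h(m) = 19 (+); new bracket [-3, -2]
m = -2.5, h(m) = 3.75 (+); new bracket [-2.5, -2]
m = -2.25, h(m) = -1.34375 (−); new bracket [-2.5, -2.25]
m = -2.375, h(m) = 1.0117 (+); new bracket [-2.375, -2.25]
m = -2.3125, h(m) = -0.2124 (−); new bracket [-2.375, -2.3125]

[-2.375, -2.3125]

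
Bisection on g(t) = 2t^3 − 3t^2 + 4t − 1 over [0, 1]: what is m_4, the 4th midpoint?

g(0.5) = 0.5 > 0, so the root lies in [0, 0.5]
g(0.25) = -0.15625 < 0, so the root lies in [0.25, 0.5]
g(0.375) = 0.183594 > 0, so the root lies in [0.25, 0.375]
g(0.3125) = 0.0181 > 0, so the root lies in [0.25, 0.3125]

0.3125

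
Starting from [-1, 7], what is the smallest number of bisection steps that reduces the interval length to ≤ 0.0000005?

Width after n steps is 8/2^n. Need 2^n ≥ 8/0.0000005 = 16000000.
2^23 = 8388608 < 16000000 ≤ 2^24 = 16777216, so n = 24.

24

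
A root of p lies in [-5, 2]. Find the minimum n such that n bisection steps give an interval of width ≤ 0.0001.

Width after n steps is 7/2^n. Need 2^n ≥ 7/0.0001 = 70000.
2^16 = 65536 < 70000 ≤ 2^17 = 131072, so n = 17.

17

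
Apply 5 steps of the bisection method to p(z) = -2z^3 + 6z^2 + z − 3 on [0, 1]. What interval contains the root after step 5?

[0.6875, 0.71875]

z = 0.5 gives p = -1.25, negative; keep [0.5, 1]
z = 0.75 gives p = 0.28125, positive; keep [0.5, 0.75]
z = 0.625 gives p = -0.519531, negative; keep [0.625, 0.75]
z = 0.6875 gives p = -0.1265, negative; keep [0.6875, 0.75]
z = 0.71875 gives p = 0.0757, positive; keep [0.6875, 0.71875]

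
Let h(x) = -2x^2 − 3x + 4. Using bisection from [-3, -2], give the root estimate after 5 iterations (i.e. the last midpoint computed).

midpoint -2.5: h = -1 < 0 → [-2.5, -2]
midpoint -2.25: h = 0.625 > 0 → [-2.5, -2.25]
midpoint -2.375: h = -0.15625 < 0 → [-2.375, -2.25]
midpoint -2.3125: h = 0.2422 > 0 → [-2.375, -2.3125]
midpoint -2.34375: h = 0.0449 > 0 → [-2.375, -2.34375]

-2.34375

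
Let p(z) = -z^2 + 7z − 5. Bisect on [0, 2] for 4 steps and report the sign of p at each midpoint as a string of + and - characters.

+--+

midpoint 1: p = 1 > 0 → [0, 1]
midpoint 0.5: p = -1.75 < 0 → [0.5, 1]
midpoint 0.75: p = -0.3125 < 0 → [0.75, 1]
midpoint 0.875: p = 0.3594 > 0 → [0.75, 0.875]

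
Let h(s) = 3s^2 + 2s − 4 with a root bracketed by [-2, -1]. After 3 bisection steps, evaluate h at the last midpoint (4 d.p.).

midpoint -1.5: h = -0.25 < 0 → [-2, -1.5]
midpoint -1.75: h = 1.6875 > 0 → [-1.75, -1.5]
midpoint -1.625: h = 0.671875 > 0 → [-1.625, -1.5]

0.6719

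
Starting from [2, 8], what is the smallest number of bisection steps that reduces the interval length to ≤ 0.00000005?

Width after n steps is 6/2^n. Need 2^n ≥ 6/0.00000005 = 120000000.
2^26 = 67108864 < 120000000 ≤ 2^27 = 134217728, so n = 27.

27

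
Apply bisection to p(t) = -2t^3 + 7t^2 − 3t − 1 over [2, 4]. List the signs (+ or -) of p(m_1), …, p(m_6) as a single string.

m = 3, p(m) = -1 (−); new bracket [2, 3]
m = 2.5, p(m) = 4 (+); new bracket [2.5, 3]
m = 2.75, p(m) = 2.09375 (+); new bracket [2.75, 3]
m = 2.875, p(m) = 0.707 (+); new bracket [2.875, 3]
m = 2.9375, p(m) = -0.105 (−); new bracket [2.875, 2.9375]
m = 2.90625, p(m) = 0.3112 (+); new bracket [2.90625, 2.9375]

-+++-+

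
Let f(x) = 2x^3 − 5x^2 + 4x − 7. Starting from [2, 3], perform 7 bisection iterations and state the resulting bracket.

midpoint 2.5: f = 3 > 0 → [2, 2.5]
midpoint 2.25: f = -0.53125 < 0 → [2.25, 2.5]
midpoint 2.375: f = 1.089844 > 0 → [2.25, 2.375]
midpoint 2.3125: f = 0.2446 > 0 → [2.25, 2.3125]
midpoint 2.28125: f = -0.1518 < 0 → [2.28125, 2.3125]
midpoint 2.296875: f = 0.0443 > 0 → [2.28125, 2.296875]
midpoint 2.2890625: f = -0.0543 < 0 → [2.2890625, 2.296875]

[2.2890625, 2.296875]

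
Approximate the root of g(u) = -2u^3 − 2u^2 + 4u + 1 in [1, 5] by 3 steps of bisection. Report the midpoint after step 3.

1.5

g(3) = -59 < 0, so the root lies in [1, 3]
g(2) = -15 < 0, so the root lies in [1, 2]
g(1.5) = -4.25 < 0, so the root lies in [1, 1.5]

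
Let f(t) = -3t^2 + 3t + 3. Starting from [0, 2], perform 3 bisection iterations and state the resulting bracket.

[1.5, 1.75]

t = 1 gives f = 3, positive; keep [1, 2]
t = 1.5 gives f = 0.75, positive; keep [1.5, 2]
t = 1.75 gives f = -0.9375, negative; keep [1.5, 1.75]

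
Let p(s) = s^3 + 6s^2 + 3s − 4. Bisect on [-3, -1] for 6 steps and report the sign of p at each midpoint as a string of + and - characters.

midpoint -2: p = 6 > 0 → [-2, -1]
midpoint -1.5: p = 1.625 > 0 → [-1.5, -1]
midpoint -1.25: p = -0.328125 < 0 → [-1.5, -1.25]
midpoint -1.375: p = 0.6191 > 0 → [-1.375, -1.25]
midpoint -1.3125: p = 0.1375 > 0 → [-1.3125, -1.25]
midpoint -1.28125: p = -0.0974 < 0 → [-1.3125, -1.28125]

++-++-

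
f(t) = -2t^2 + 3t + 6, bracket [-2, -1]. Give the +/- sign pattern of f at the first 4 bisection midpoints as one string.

midpoint -1.5: f = -3 < 0 → [-1.5, -1]
midpoint -1.25: f = -0.875 < 0 → [-1.25, -1]
midpoint -1.125: f = 0.09375 > 0 → [-1.25, -1.125]
midpoint -1.1875: f = -0.3828 < 0 → [-1.1875, -1.125]

--+-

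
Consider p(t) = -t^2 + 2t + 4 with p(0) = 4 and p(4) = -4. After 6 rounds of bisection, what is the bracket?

[3.1875, 3.25]

midpoint 2: p = 4 > 0 → [2, 4]
midpoint 3: p = 1 > 0 → [3, 4]
midpoint 3.5: p = -1.25 < 0 → [3, 3.5]
midpoint 3.25: p = -0.0625 < 0 → [3, 3.25]
midpoint 3.125: p = 0.4844 > 0 → [3.125, 3.25]
midpoint 3.1875: p = 0.2148 > 0 → [3.1875, 3.25]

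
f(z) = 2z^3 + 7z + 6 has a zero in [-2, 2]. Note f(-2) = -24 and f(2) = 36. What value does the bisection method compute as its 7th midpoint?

-0.71875

z = 0 gives f = 6, positive; keep [-2, 0]
z = -1 gives f = -3, negative; keep [-1, 0]
z = -0.5 gives f = 2.25, positive; keep [-1, -0.5]
z = -0.75 gives f = -0.0938, negative; keep [-0.75, -0.5]
z = -0.625 gives f = 1.1367, positive; keep [-0.75, -0.625]
z = -0.6875 gives f = 0.5376, positive; keep [-0.75, -0.6875]
z = -0.71875 gives f = 0.2261, positive; keep [-0.75, -0.71875]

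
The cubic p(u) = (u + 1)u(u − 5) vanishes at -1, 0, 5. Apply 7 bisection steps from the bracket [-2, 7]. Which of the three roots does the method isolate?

5

m = 2.5, p(m) = -21.875 (−); new bracket [2.5, 7]
m = 4.75, p(m) = -6.828125 (−); new bracket [4.75, 7]
m = 5.875, p(m) = 35.341797 (+); new bracket [4.75, 5.875]
m = 5.3125, p(m) = 10.4797 (+); new bracket [4.75, 5.3125]
m = 5.03125, p(m) = 0.9483 (+); new bracket [4.75, 5.03125]
m = 4.890625, p(m) = -3.151 (−); new bracket [4.890625, 5.03125]
m = 4.9609375, p(m) = -1.1551 (−); new bracket [4.9609375, 5.03125]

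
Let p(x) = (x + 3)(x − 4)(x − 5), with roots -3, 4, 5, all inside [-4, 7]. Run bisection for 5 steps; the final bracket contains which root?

x = 1.5 gives p = 39.375, positive; keep [-4, 1.5]
x = -1.25 gives p = 57.421875, positive; keep [-4, -1.25]
x = -2.625 gives p = 18.943359, positive; keep [-4, -2.625]
x = -3.3125 gives p = -18.9954, negative; keep [-3.3125, -2.625]
x = -2.96875 gives p = 1.7354, positive; keep [-3.3125, -2.96875]

-3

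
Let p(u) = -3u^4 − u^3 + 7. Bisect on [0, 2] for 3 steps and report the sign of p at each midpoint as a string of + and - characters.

+--

midpoint 1: p = 3 > 0 → [1, 2]
midpoint 1.5: p = -11.5625 < 0 → [1, 1.5]
midpoint 1.25: p = -2.277344 < 0 → [1, 1.25]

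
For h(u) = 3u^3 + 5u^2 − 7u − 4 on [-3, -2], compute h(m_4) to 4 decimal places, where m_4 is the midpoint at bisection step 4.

-0.6770

u = -2.5 gives h = -2.125, negative; keep [-2.5, -2]
u = -2.25 gives h = 2.890625, positive; keep [-2.5, -2.25]
u = -2.375 gives h = 0.638672, positive; keep [-2.5, -2.375]
u = -2.4375 gives h = -0.677, negative; keep [-2.4375, -2.375]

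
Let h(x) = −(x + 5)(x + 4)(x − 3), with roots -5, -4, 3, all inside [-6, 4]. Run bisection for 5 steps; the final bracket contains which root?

h(-1) = 48 > 0, so the root lies in [-1, 4]
h(1.5) = 53.625 > 0, so the root lies in [1.5, 4]
h(2.75) = 13.078125 > 0, so the root lies in [2.75, 4]
h(3.375) = -23.1621 < 0, so the root lies in [2.75, 3.375]
h(3.0625) = -3.5588 < 0, so the root lies in [2.75, 3.0625]

3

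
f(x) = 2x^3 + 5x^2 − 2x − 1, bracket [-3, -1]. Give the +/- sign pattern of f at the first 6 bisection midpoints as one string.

+++--+

f(-2) = 7 > 0, so the root lies in [-3, -2]
f(-2.5) = 4 > 0, so the root lies in [-3, -2.5]
f(-2.75) = 0.71875 > 0, so the root lies in [-3, -2.75]
f(-2.875) = -1.4492 < 0, so the root lies in [-2.875, -2.75]
f(-2.8125) = -0.3188 < 0, so the root lies in [-2.8125, -2.75]
f(-2.78125) = 0.2114 > 0, so the root lies in [-2.8125, -2.78125]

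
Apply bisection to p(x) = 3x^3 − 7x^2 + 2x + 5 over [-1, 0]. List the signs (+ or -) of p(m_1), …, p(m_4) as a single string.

midpoint -0.5: p = 1.875 > 0 → [-1, -0.5]
midpoint -0.75: p = -1.703125 < 0 → [-0.75, -0.5]
midpoint -0.625: p = 0.283203 > 0 → [-0.75, -0.625]
midpoint -0.6875: p = -0.6584 < 0 → [-0.6875, -0.625]

+-+-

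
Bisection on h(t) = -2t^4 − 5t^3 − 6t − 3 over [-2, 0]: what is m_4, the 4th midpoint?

m = -1, h(m) = 6 (+); new bracket [-1, 0]
m = -0.5, h(m) = 0.5 (+); new bracket [-0.5, 0]
m = -0.25, h(m) = -1.429688 (−); new bracket [-0.5, -0.25]
m = -0.375, h(m) = -0.5259 (−); new bracket [-0.5, -0.375]

-0.375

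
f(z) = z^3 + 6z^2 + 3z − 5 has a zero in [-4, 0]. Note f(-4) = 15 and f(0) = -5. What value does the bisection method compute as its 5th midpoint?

m = -2, f(m) = 5 (+); new bracket [-2, 0]
m = -1, f(m) = -3 (−); new bracket [-2, -1]
m = -1.5, f(m) = 0.625 (+); new bracket [-1.5, -1]
m = -1.25, f(m) = -1.3281 (−); new bracket [-1.5, -1.25]
m = -1.375, f(m) = -0.3809 (−); new bracket [-1.5, -1.375]

-1.375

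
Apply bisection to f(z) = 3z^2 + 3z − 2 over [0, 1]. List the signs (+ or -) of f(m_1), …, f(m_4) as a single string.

+---

midpoint 0.5: f = 0.25 > 0 → [0, 0.5]
midpoint 0.25: f = -1.0625 < 0 → [0.25, 0.5]
midpoint 0.375: f = -0.453125 < 0 → [0.375, 0.5]
midpoint 0.4375: f = -0.1133 < 0 → [0.4375, 0.5]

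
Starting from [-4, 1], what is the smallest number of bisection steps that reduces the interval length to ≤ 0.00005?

Width after n steps is 5/2^n. Need 2^n ≥ 5/0.00005 = 100000.
2^16 = 65536 < 100000 ≤ 2^17 = 131072, so n = 17.

17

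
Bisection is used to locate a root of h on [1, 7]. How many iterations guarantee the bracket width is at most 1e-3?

Width after n steps is 6/2^n. Need 2^n ≥ 6/1e-3 = 6000.
2^12 = 4096 < 6000 ≤ 2^13 = 8192, so n = 13.

13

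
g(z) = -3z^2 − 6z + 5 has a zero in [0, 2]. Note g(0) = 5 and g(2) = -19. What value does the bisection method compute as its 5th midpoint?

m = 1, g(m) = -4 (−); new bracket [0, 1]
m = 0.5, g(m) = 1.25 (+); new bracket [0.5, 1]
m = 0.75, g(m) = -1.1875 (−); new bracket [0.5, 0.75]
m = 0.625, g(m) = 0.0781 (+); new bracket [0.625, 0.75]
m = 0.6875, g(m) = -0.543 (−); new bracket [0.625, 0.6875]

0.6875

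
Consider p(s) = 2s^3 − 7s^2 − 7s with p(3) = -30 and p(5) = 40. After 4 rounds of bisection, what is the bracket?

[4.25, 4.375]

p(4) = -12 < 0, so the root lies in [4, 5]
p(4.5) = 9 > 0, so the root lies in [4, 4.5]
p(4.25) = -2.65625 < 0, so the root lies in [4.25, 4.5]
p(4.375) = 2.8711 > 0, so the root lies in [4.25, 4.375]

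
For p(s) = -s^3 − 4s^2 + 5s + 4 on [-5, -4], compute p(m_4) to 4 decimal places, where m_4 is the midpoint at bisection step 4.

midpoint -4.5: p = -8.375 < 0 → [-5, -4.5]
midpoint -4.75: p = -2.828125 < 0 → [-5, -4.75]
midpoint -4.875: p = 0.419922 > 0 → [-4.875, -4.75]
midpoint -4.8125: p = -1.2449 < 0 → [-4.875, -4.8125]

-1.2449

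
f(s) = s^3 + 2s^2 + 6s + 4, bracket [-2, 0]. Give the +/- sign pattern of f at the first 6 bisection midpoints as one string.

-++--+

midpoint -1: f = -1 < 0 → [-1, 0]
midpoint -0.5: f = 1.375 > 0 → [-1, -0.5]
midpoint -0.75: f = 0.203125 > 0 → [-1, -0.75]
midpoint -0.875: f = -0.3887 < 0 → [-0.875, -0.75]
midpoint -0.8125: f = -0.0911 < 0 → [-0.8125, -0.75]
midpoint -0.78125: f = 0.0564 > 0 → [-0.8125, -0.78125]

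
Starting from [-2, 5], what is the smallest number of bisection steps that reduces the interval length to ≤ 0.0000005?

Width after n steps is 7/2^n. Need 2^n ≥ 7/0.0000005 = 14000000.
2^23 = 8388608 < 14000000 ≤ 2^24 = 16777216, so n = 24.

24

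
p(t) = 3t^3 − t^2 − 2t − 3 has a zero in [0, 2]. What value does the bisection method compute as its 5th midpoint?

1.3125

t = 1 gives p = -3, negative; keep [1, 2]
t = 1.5 gives p = 1.875, positive; keep [1, 1.5]
t = 1.25 gives p = -1.203125, negative; keep [1.25, 1.5]
t = 1.375 gives p = 0.1582, positive; keep [1.25, 1.375]
t = 1.3125 gives p = -0.5647, negative; keep [1.3125, 1.375]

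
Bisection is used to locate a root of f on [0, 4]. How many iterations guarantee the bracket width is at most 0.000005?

Width after n steps is 4/2^n. Need 2^n ≥ 4/0.000005 = 800000.
2^19 = 524288 < 800000 ≤ 2^20 = 1048576, so n = 20.

20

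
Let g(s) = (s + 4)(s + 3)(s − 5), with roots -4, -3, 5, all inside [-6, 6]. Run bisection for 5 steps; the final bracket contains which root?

5

midpoint 0: g = -60 < 0 → [0, 6]
midpoint 3: g = -84 < 0 → [3, 6]
midpoint 4.5: g = -31.875 < 0 → [4.5, 6]
midpoint 5.25: g = 19.0781 > 0 → [4.5, 5.25]
midpoint 4.875: g = -8.7363 < 0 → [4.875, 5.25]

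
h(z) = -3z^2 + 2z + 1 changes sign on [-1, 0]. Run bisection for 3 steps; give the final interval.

[-0.375, -0.25]

midpoint -0.5: h = -0.75 < 0 → [-0.5, 0]
midpoint -0.25: h = 0.3125 > 0 → [-0.5, -0.25]
midpoint -0.375: h = -0.171875 < 0 → [-0.375, -0.25]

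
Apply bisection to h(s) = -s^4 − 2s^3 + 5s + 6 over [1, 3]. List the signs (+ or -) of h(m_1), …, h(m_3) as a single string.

m = 2, h(m) = -16 (−); new bracket [1, 2]
m = 1.5, h(m) = 1.6875 (+); new bracket [1.5, 2]
m = 1.75, h(m) = -5.347656 (−); new bracket [1.5, 1.75]

-+-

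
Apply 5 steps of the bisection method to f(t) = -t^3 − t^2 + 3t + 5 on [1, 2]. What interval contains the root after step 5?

[1.90625, 1.9375]

midpoint 1.5: f = 3.875 > 0 → [1.5, 2]
midpoint 1.75: f = 1.828125 > 0 → [1.75, 2]
midpoint 1.875: f = 0.517578 > 0 → [1.875, 2]
midpoint 1.9375: f = -0.2146 < 0 → [1.875, 1.9375]
midpoint 1.90625: f = 0.1581 > 0 → [1.90625, 1.9375]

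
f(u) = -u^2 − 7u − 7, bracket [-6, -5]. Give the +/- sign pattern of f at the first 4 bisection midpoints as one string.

f(-5.5) = 1.25 > 0, so the root lies in [-6, -5.5]
f(-5.75) = 0.1875 > 0, so the root lies in [-6, -5.75]
f(-5.875) = -0.390625 < 0, so the root lies in [-5.875, -5.75]
f(-5.8125) = -0.0977 < 0, so the root lies in [-5.8125, -5.75]

++--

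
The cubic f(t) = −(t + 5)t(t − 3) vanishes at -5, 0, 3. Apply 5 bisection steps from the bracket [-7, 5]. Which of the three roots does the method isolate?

-5

f(-1) = -16 < 0, so the root lies in [-7, -1]
f(-4) = -28 < 0, so the root lies in [-7, -4]
f(-5.5) = 23.375 > 0, so the root lies in [-5.5, -4]
f(-4.75) = -9.2031 < 0, so the root lies in [-5.5, -4.75]
f(-5.125) = 5.2051 > 0, so the root lies in [-5.125, -4.75]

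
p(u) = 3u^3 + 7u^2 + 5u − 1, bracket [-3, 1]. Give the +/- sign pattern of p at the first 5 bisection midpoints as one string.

--++-

p(-1) = -2 < 0, so the root lies in [-1, 1]
p(0) = -1 < 0, so the root lies in [0, 1]
p(0.5) = 3.625 > 0, so the root lies in [0, 0.5]
p(0.25) = 0.7344 > 0, so the root lies in [0, 0.25]
p(0.125) = -0.2598 < 0, so the root lies in [0.125, 0.25]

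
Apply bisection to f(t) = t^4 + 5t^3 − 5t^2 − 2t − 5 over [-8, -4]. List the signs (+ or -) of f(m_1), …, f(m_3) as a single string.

midpoint -6: f = 43 > 0 → [-6, -4]
midpoint -5: f = -120 < 0 → [-6, -5]
midpoint -5.5: f = -62.0625 < 0 → [-6, -5.5]

+--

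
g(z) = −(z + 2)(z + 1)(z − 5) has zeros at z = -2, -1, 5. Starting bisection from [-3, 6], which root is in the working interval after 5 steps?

m = 1.5, g(m) = 30.625 (+); new bracket [1.5, 6]
m = 3.75, g(m) = 34.140625 (+); new bracket [3.75, 6]
m = 4.875, g(m) = 5.048828 (+); new bracket [4.875, 6]
m = 5.4375, g(m) = -20.947 (−); new bracket [4.875, 5.4375]
m = 5.15625, g(m) = -6.8837 (−); new bracket [4.875, 5.15625]

5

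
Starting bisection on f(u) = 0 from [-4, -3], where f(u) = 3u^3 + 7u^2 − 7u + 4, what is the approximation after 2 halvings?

m = -3.5, f(m) = -14.375 (−); new bracket [-3.5, -3]
m = -3.25, f(m) = -2.296875 (−); new bracket [-3.25, -3]

-3.25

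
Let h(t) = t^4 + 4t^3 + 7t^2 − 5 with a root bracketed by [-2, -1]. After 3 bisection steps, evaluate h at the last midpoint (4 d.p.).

t = -1.5 gives h = 2.3125, positive; keep [-1.5, -1]
t = -1.25 gives h = 0.566406, positive; keep [-1.25, -1]
t = -1.125 gives h = -0.234131, negative; keep [-1.25, -1.125]

-0.2341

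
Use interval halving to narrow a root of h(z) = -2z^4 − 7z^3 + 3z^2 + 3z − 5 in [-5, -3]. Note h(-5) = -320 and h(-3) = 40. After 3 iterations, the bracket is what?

midpoint -4: h = -33 < 0 → [-4, -3]
midpoint -3.5: h = 21.25 > 0 → [-4, -3.5]
midpoint -3.75: h = -0.429688 < 0 → [-3.75, -3.5]

[-3.75, -3.5]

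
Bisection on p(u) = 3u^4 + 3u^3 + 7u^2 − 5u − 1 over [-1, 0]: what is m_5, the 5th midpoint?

midpoint -0.5: p = 3.0625 > 0 → [-0.5, 0]
midpoint -0.25: p = 0.652344 > 0 → [-0.25, 0]
midpoint -0.125: p = -0.270752 < 0 → [-0.25, -0.125]
midpoint -0.1875: p = 0.1675 > 0 → [-0.1875, -0.125]
midpoint -0.15625: p = -0.0575 < 0 → [-0.1875, -0.15625]

-0.15625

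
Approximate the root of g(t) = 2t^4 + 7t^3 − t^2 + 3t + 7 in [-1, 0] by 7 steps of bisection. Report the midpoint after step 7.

-0.8828125

m = -0.5, g(m) = 4.5 (+); new bracket [-1, -0.5]
m = -0.75, g(m) = 1.867188 (+); new bracket [-1, -0.75]
m = -0.875, g(m) = 0.092285 (+); new bracket [-1, -0.875]
m = -0.9375, g(m) = -0.9143 (−); new bracket [-0.9375, -0.875]
m = -0.90625, g(m) = -0.4011 (−); new bracket [-0.90625, -0.875]
m = -0.890625, g(m) = -0.1519 (−); new bracket [-0.890625, -0.875]
m = -0.8828125, g(m) = -0.0292 (−); new bracket [-0.8828125, -0.875]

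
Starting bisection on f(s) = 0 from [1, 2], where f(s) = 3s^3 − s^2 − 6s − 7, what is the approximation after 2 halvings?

midpoint 1.5: f = -8.125 < 0 → [1.5, 2]
midpoint 1.75: f = -4.484375 < 0 → [1.75, 2]

1.75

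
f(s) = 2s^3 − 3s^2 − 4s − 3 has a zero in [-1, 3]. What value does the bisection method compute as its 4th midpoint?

m = 1, f(m) = -8 (−); new bracket [1, 3]
m = 2, f(m) = -7 (−); new bracket [2, 3]
m = 2.5, f(m) = -0.5 (−); new bracket [2.5, 3]
m = 2.75, f(m) = 4.9062 (+); new bracket [2.5, 2.75]

2.75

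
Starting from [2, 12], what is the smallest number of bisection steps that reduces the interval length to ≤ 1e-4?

Width after n steps is 10/2^n. Need 2^n ≥ 10/1e-4 = 100000.
2^16 = 65536 < 100000 ≤ 2^17 = 131072, so n = 17.

17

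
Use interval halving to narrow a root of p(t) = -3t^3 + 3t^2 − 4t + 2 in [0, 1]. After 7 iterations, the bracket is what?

t = 0.5 gives p = 0.375, positive; keep [0.5, 1]
t = 0.75 gives p = -0.578125, negative; keep [0.5, 0.75]
t = 0.625 gives p = -0.060547, negative; keep [0.5, 0.625]
t = 0.5625 gives p = 0.1653, positive; keep [0.5625, 0.625]
t = 0.59375 gives p = 0.0547, positive; keep [0.59375, 0.625]
t = 0.609375 gives p = -0.0023, negative; keep [0.59375, 0.609375]
t = 0.6015625 gives p = 0.0263, positive; keep [0.6015625, 0.609375]

[0.6015625, 0.609375]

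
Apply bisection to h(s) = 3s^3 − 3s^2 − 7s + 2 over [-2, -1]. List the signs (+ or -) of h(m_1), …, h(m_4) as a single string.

midpoint -1.5: h = -4.375 < 0 → [-1.5, -1]
midpoint -1.25: h = 0.203125 > 0 → [-1.5, -1.25]
midpoint -1.375: h = -1.845703 < 0 → [-1.375, -1.25]
midpoint -1.3125: h = -0.7634 < 0 → [-1.3125, -1.25]

-+--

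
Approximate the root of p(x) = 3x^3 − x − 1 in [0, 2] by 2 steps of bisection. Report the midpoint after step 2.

x = 1 gives p = 1, positive; keep [0, 1]
x = 0.5 gives p = -1.125, negative; keep [0.5, 1]

0.5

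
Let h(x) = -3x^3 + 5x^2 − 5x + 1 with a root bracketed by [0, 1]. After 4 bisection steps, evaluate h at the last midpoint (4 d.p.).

-0.1658

x = 0.5 gives h = -0.625, negative; keep [0, 0.5]
x = 0.25 gives h = 0.015625, positive; keep [0.25, 0.5]
x = 0.375 gives h = -0.330078, negative; keep [0.25, 0.375]
x = 0.3125 gives h = -0.1658, negative; keep [0.25, 0.3125]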